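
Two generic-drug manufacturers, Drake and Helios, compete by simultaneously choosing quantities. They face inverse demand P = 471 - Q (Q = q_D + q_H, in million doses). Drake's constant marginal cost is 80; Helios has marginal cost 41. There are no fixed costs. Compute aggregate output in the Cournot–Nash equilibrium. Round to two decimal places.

Drake's profit: π_D = (471 - Q)q_D - (80q_D). Setting ∂π_D/∂q_D = 0: 391 - 2q_D - (q_H) = 0.
Helios's first-order condition: 430 - 2q_H - (q_D) = 0.
Rearranging gives the reaction functions q_D = (391 - q_H)/2 and q_H = (430 - q_D)/2.
Solving the pair: q_D = 352/3, q_H = 469/3.
Total output Q = 352/3 + 469/3 = 821/3.

273.67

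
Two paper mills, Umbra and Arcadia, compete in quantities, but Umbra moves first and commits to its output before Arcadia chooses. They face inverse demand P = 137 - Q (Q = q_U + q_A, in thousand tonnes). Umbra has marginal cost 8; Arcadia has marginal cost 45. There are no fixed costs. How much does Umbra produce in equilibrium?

83

The follower Arcadia best-responds to any q_U: π_A = (137 - Q)q_A - 45q_A.
Follower FOC: 92 - q_U - 2q_A = 0, so q_A(q_U) = (92 - q_U)/2.
Umbra substitutes q_A(q_U) into its own profit: π_U = q_U(137 - q_U - (92 - q_U)/2) - 8q_U = (91 - (1/2)q_U)q_U - 8q_U.
Leader FOC: 83 - q_U = 0, so q_U = 83.
Then q_A = (92 - 83)/2 = 9/2.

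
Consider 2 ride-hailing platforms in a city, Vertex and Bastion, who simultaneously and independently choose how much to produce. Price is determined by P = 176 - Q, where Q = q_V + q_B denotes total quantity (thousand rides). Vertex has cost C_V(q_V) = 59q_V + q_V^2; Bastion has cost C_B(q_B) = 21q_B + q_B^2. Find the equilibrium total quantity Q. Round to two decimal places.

Vertex's profit: π_V = (176 - Q)q_V - (59q_V + q_V²). Setting ∂π_V/∂q_V = 0: 117 - 4q_V - (q_B) = 0.
Bastion's first-order condition: 155 - 4q_B - (q_V) = 0.
So q_V = (117 - q_B)/4 and q_B = (155 - q_V)/4.
Solving the pair: q_V = 313/15, q_B = 503/15.
Total output Q = 313/15 + 503/15 = 272/5.

54.40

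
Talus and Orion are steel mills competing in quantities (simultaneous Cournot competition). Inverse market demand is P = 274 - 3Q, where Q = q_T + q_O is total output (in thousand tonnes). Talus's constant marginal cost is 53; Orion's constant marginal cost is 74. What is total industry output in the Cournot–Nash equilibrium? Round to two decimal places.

Talus's profit: π_T = (274 - 3Q)q_T - (53q_T). Setting ∂π_T/∂q_T = 0: 221 - 6q_T - 3(q_O) = 0.
Orion's first-order condition: 200 - 6q_O - 3(q_T) = 0.
So q_T = (221 - 3q_O)/6 and q_O = (200 - 3q_T)/6.
Substituting one into the other gives q_T = 242/9 and q_O = 179/9.
Total output Q = 242/9 + 179/9 = 421/9.

46.78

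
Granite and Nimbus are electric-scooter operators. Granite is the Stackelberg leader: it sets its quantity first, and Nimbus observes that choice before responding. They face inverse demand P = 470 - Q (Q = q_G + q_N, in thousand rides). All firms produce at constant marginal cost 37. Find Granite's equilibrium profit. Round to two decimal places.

23436.13

Solve by backward induction. Given q_G, the follower Nimbus maximises π_N = (470 - q_G - q_N)q_N - 37q_N.
Follower FOC: 433 - q_G - 2q_N = 0, so q_N(q_G) = (433 - q_G)/2.
Granite substitutes q_N(q_G) into its own profit: π_G = q_G(470 - q_G - (433 - q_G)/2) - 37q_G = (507/2 - (1/2)q_G)q_G - 37q_G.
Leader FOC: 433/2 - q_G = 0, so q_G = 433/2.
Then q_N = (433 - 433/2)/2 = 433/4.
Price P = 470 - 1299/4 = 581/4.
Granite's profit: (581/4 - 37)·(433/2) = 23436.1250.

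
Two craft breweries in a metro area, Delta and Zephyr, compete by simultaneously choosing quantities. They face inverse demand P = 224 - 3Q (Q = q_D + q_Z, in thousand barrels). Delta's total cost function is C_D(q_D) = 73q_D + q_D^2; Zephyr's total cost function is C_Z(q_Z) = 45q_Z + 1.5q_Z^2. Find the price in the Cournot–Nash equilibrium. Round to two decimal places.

Delta's profit: π_D = (224 - 3Q)q_D - (73q_D + q_D²). Setting ∂π_D/∂q_D = 0: 151 - 8q_D - 3(q_Z) = 0.
Zephyr's profit: π_Z = (224 - 3Q)q_Z - (45q_Z + (3/2)q_Z²). Setting ∂π_Z/∂q_Z = 0: 179 - 9q_Z - 3(q_D) = 0.
Best responses: q_D = (151 - 3q_Z)/8, q_Z = (179 - 3q_D)/9.
Solving the pair: q_D = 274/21, q_Z = 979/63.
Total output Q = 1801/63, so price P = 224 - 3·(1801/63) = 138.2381.

138.24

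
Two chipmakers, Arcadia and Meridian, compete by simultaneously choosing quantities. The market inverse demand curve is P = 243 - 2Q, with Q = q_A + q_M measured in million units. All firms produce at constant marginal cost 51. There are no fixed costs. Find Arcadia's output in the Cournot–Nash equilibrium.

Each firm earns π_i = (243 - 2Q)q_i - 51q_i.
Setting ∂π_i/∂q_i = 0 with rivals' quantities fixed: 192 - 4q_i - 2q_j = 0.
With identical firms every q_j equals q_i, so q_j = q_i and 192 = 6q_i, giving q_i = 32.

32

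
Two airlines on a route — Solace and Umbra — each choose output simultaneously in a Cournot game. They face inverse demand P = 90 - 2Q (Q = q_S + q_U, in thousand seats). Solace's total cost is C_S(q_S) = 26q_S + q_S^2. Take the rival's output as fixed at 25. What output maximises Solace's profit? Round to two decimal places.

2.33

With the rival's output fixed at 25, Solace's profit is π_S = (90 - 2·25 - 2q_S)q_S - (26q_S + q_S²) = (40 - 2q_S)q_S - (26q_S + q_S²).
∂π_S/∂q_S = 14 - 6q_S = 0, so q_S = 7/3.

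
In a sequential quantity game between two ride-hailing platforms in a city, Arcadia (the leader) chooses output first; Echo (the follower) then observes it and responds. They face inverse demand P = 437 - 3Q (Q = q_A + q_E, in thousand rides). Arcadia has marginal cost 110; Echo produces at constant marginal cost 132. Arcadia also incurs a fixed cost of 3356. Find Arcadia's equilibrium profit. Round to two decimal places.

Solve by backward induction. Given q_A, the follower Echo maximises π_E = (437 - 3q_A - 3q_E)q_E - 132q_E.
Setting the follower's marginal profit to zero, 305 - 3q_A - 6q_E = 0, i.e. q_E = (305 - 3q_A)/6.
Arcadia substitutes q_E(q_A) into its own profit: π_A = q_A(437 - 3q_A - (305 - 3q_A)/2) - 110q_A = (569/2 - (3/2)q_A)q_A - 110q_A.
Maximising: ∂π_A/∂q_A = 349/2 - 3q_A = 0, giving q_A = 349/6.
Then q_E = (305 - 3·(349/6))/6 = 87/4.
Price P = 437 - 3·(959/12) = 789/4.
Arcadia's profit: (789/4 - 110)·(349/6) - 3356 = 1719.0417.

1719.04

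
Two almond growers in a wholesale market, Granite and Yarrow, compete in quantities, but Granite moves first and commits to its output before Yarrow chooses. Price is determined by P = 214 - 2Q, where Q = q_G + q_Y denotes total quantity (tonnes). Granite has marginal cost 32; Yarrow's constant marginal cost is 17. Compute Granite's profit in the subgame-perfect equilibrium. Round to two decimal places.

The follower Yarrow best-responds to any q_G: π_Y = (214 - 2Q)q_Y - 17q_Y.
Follower FOC: 197 - 2q_G - 4q_Y = 0, so q_Y(q_G) = (197 - 2q_G)/4.
The leader anticipates this reaction. Substituting into P = 214 - 2Q gives P = 231/2 - q_G, so π_G = (231/2 - q_G)q_G - 32q_G.
The leader's first-order condition 167/2 - 2q_G = 0 yields q_G = 167/4.
Then q_Y = (197 - 2·(167/4))/4 = 227/8.
Price P = 214 - 2·(561/8) = 295/4.
Granite's profit: (295/4 - 32)·(167/4) = 1743.0625.

1743.06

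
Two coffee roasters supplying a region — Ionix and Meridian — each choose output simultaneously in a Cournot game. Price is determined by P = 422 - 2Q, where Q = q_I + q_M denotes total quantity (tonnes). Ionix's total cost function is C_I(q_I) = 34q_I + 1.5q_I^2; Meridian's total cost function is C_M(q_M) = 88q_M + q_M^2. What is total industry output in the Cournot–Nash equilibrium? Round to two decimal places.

Ionix's profit: π_I = (422 - 2Q)q_I - (34q_I + (3/2)q_I²). Setting ∂π_I/∂q_I = 0: 388 - 7q_I - 2(q_M) = 0.
Meridian's profit: π_M = (422 - 2Q)q_M - (88q_M + q_M²). Setting ∂π_M/∂q_M = 0: 334 - 6q_M - 2(q_I) = 0.
Best responses: q_I = (388 - 2q_M)/7, q_M = (334 - 2q_I)/6.
Solving the pair: q_I = 830/19, q_M = 781/19.
Total output Q = 830/19 + 781/19 = 1611/19.

84.79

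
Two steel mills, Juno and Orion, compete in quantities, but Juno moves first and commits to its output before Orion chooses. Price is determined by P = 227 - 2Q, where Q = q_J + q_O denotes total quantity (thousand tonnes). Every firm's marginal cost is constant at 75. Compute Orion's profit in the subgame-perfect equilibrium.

Solve by backward induction. Given q_J, the follower Orion maximises π_O = (227 - 2q_J - 2q_O)q_O - 75q_O.
Setting the follower's marginal profit to zero, 152 - 2q_J - 4q_O = 0, i.e. q_O = (152 - 2q_J)/4.
The leader anticipates this reaction. Substituting into P = 227 - 2Q gives P = 151 - q_J, so π_J = (151 - q_J)q_J - 75q_J.
Leader FOC: 76 - 2q_J = 0, so q_J = 38.
Then q_O = (152 - 2·38)/4 = 19.
Price P = 227 - 2·57 = 113.
Orion's profit: (113 - 75)·19 = 722.

722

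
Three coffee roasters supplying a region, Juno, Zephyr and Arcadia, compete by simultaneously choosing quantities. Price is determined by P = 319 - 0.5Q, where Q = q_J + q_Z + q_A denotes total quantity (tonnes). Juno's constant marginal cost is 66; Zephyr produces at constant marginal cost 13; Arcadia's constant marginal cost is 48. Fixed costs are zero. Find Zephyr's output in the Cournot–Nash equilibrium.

197

Juno's profit: π_J = (319 - 0.5Q)q_J - (66q_J). Setting ∂π_J/∂q_J = 0: 253 - q_J - (1/2)(q_Z + q_A) = 0.
Zephyr's profit: π_Z = (319 - 0.5Q)q_Z - (13q_Z). Setting ∂π_Z/∂q_Z = 0: 306 - q_Z - (1/2)(q_J + q_A) = 0.
Arcadia's first-order condition: 271 - q_A - (1/2)(q_J + q_Z) = 0.
Adding the 3 first-order conditions: 830 − 2Q = 0, so Q = 415.
Back-substituting: q_J = (253 − 415/2)/(1/2) = 91, q_Z = (306 − 415/2)/(1/2) = 197, q_A = (271 − 415/2)/(1/2) = 127.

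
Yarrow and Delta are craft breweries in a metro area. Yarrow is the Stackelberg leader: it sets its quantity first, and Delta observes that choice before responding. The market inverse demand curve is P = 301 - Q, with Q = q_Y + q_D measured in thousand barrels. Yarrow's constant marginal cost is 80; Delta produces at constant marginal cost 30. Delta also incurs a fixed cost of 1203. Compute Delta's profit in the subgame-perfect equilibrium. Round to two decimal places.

7399.56

Solve by backward induction. Given q_Y, the follower Delta maximises π_D = (301 - q_Y - q_D)q_D - 30q_D.
Setting the follower's marginal profit to zero, 271 - q_Y - 2q_D = 0, i.e. q_D = (271 - q_Y)/2.
Yarrow substitutes q_D(q_Y) into its own profit: π_Y = q_Y(301 - q_Y - (271 - q_Y)/2) - 80q_Y = (331/2 - (1/2)q_Y)q_Y - 80q_Y.
Leader FOC: 171/2 - q_Y = 0, so q_Y = 171/2.
Then q_D = (271 - 171/2)/2 = 371/4.
Price P = 301 - 713/4 = 491/4.
Delta's profit: (491/4 - 30)·(371/4) - 1203 = 7399.5625.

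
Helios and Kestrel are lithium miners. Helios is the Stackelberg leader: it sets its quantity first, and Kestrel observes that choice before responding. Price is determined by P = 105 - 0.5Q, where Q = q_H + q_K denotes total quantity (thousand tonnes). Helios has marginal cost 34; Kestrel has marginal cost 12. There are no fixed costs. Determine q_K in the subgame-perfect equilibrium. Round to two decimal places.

68.50

The follower Kestrel best-responds to any q_H: π_K = (105 - 0.5Q)q_K - 12q_K.
Setting the follower's marginal profit to zero, 93 - (1/2)q_H - q_K = 0, i.e. q_K = (93 - (1/2)q_H).
The leader anticipates this reaction. Substituting into P = 105 - 0.5Q gives P = 117/2 - (1/4)q_H, so π_H = (117/2 - (1/4)q_H)q_H - 34q_H.
The leader's first-order condition 49/2 - (1/2)q_H = 0 yields q_H = 49.
Then q_K = (93 - (1/2)·49) = 137/2.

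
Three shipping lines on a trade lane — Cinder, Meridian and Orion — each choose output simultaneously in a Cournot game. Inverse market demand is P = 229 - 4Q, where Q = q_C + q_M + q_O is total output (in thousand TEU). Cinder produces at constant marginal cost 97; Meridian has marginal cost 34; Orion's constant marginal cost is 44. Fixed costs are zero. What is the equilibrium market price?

101

Cinder's profit: π_C = (229 - 4Q)q_C - (97q_C). Setting ∂π_C/∂q_C = 0: 132 - 8q_C - 4(q_M + q_O) = 0.
Meridian's first-order condition: 195 - 8q_M - 4(q_C + q_O) = 0.
Orion's first-order condition: 185 - 8q_O - 4(q_C + q_M) = 0.
Summing all 3 equations gives 512 − 16Q = 0, hence Q = 32.
Back-substituting: q_C = (132 − 128)/4 = 1, q_M = (195 − 128)/4 = 67/4, q_O = (185 − 128)/4 = 57/4.
Total output Q = 32, so price P = 229 - 4·32 = 101.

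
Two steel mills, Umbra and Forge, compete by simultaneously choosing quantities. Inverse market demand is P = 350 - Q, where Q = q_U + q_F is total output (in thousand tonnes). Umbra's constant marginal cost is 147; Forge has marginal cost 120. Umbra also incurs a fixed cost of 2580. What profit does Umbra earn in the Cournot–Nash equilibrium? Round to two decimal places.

Umbra's profit: π_U = (350 - Q)q_U - (147q_U). Setting ∂π_U/∂q_U = 0: 203 - 2q_U - (q_F) = 0.
Forge's profit: π_F = (350 - Q)q_F - (120q_F). Setting ∂π_F/∂q_F = 0: 230 - 2q_F - (q_U) = 0.
So q_U = (203 - q_F)/2 and q_F = (230 - q_U)/2.
Substituting one into the other gives q_U = 176/3 and q_F = 257/3.
Price P = 350 - 433/3 = 617/3.
Umbra's profit: (617/3 - 147)·(176/3) - 2580 = 861.7778.

861.78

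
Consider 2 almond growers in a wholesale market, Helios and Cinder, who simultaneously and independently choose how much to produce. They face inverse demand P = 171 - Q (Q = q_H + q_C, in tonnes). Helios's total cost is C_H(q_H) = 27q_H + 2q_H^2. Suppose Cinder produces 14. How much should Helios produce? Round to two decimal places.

With the rival's output fixed at 14, Helios's profit is π_H = (171 - 14 - q_H)q_H - (27q_H + 2q_H²) = (157 - q_H)q_H - (27q_H + 2q_H²).
∂π_H/∂q_H = 130 - 6q_H = 0, so q_H = 65/3.

21.67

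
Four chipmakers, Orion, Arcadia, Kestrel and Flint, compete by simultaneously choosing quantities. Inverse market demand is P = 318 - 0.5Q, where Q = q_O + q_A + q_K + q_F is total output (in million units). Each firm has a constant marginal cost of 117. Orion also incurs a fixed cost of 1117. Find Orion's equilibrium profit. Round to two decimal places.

2115.08

Each firm earns π_i = (318 - 0.5Q)q_i - 117q_i.
First-order condition (treating rivals' output as given): 201 - q_i - (1/2)·Σ_{j≠i} q_j = 0.
By symmetry each firm produces the same amount; substituting Σ_{j≠i} q_j = 3q_i yields q_i = 201/(5/2) = 402/5.
Price P = 318 - (1/2)·(1608/5) = 786/5.
Orion's profit: (786/5 - 117)·(402/5) - 1117 = 2115.0800.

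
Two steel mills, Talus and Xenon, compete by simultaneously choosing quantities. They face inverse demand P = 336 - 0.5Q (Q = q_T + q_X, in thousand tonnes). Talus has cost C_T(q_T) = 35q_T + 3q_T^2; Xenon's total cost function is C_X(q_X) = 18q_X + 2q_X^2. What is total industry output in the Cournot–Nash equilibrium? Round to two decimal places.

Talus's profit: π_T = (336 - 0.5Q)q_T - (35q_T + 3q_T²). Setting ∂π_T/∂q_T = 0: 301 - 7q_T - (1/2)(q_X) = 0.
Xenon's profit: π_X = (336 - 0.5Q)q_X - (18q_X + 2q_X²). Setting ∂π_X/∂q_X = 0: 318 - 5q_X - (1/2)(q_T) = 0.
Best responses: q_T = (301 - (1/2)q_X)/7, q_X = (318 - (1/2)q_T)/5.
Solving the pair: q_T = 38.7338, q_X = 59.7266.
Total output Q = 38.7338 + 59.7266 = 98.4604.

98.46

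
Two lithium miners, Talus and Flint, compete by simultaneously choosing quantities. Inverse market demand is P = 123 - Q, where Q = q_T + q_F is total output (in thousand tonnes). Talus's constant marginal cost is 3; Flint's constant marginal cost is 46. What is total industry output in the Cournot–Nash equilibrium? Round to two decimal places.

65.67

Talus's profit: π_T = (123 - Q)q_T - (3q_T). Setting ∂π_T/∂q_T = 0: 120 - 2q_T - (q_F) = 0.
Flint's first-order condition: 77 - 2q_F - (q_T) = 0.
Rearranging gives the reaction functions q_T = (120 - q_F)/2 and q_F = (77 - q_T)/2.
Solving the pair: q_T = 163/3, q_F = 34/3.
Total output Q = 163/3 + 34/3 = 197/3.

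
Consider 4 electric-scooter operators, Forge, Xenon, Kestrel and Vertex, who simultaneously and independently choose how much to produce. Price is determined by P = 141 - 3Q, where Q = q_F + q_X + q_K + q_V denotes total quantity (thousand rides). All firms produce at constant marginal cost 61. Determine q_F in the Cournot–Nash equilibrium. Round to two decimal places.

5.33

A representative firm's profit is π_i = q_i(141 - 3Q) - 61q_i.
Setting ∂π_i/∂q_i = 0 with rivals' quantities fixed: 80 - 6q_i - 3·Σ_{j≠i} q_j = 0.
By symmetry each firm produces the same amount; substituting Σ_{j≠i} q_j = 3q_i yields q_i = 80/15 = 16/3.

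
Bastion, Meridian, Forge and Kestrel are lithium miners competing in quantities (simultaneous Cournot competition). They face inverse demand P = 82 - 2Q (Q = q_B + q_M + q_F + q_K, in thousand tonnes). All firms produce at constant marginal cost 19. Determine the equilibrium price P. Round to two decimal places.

Each firm earns π_i = (82 - 2Q)q_i - 19q_i.
First-order condition (treating rivals' output as given): 63 - 4q_i - 2·Σ_{j≠i} q_j = 0.
With identical firms every q_j equals q_i, so Σ_{j≠i} q_j = 3q_i and 63 = 10q_i, giving q_i = 63/10.
Total output Q = 126/5, so price P = 82 - 2·(126/5) = 158/5.

31.60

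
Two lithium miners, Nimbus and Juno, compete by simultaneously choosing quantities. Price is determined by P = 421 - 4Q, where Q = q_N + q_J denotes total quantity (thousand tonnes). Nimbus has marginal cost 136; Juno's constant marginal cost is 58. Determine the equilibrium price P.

205

Nimbus's profit: π_N = (421 - 4Q)q_N - (136q_N). Setting ∂π_N/∂q_N = 0: 285 - 8q_N - 4(q_J) = 0.
Juno's profit: π_J = (421 - 4Q)q_J - (58q_J). Setting ∂π_J/∂q_J = 0: 363 - 8q_J - 4(q_N) = 0.
So q_N = (285 - 4q_J)/8 and q_J = (363 - 4q_N)/8.
Solving the pair: q_N = 69/4, q_J = 147/4.
Total output Q = 54, so price P = 421 - 4·54 = 205.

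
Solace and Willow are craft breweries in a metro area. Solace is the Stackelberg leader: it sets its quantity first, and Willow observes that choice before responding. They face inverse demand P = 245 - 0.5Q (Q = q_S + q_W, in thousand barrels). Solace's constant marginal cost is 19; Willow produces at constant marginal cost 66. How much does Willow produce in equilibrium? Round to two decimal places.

The follower Willow best-responds to any q_S: π_W = (245 - 0.5Q)q_W - 66q_W.
Follower FOC: 179 - (1/2)q_S - q_W = 0, so q_W(q_S) = (179 - (1/2)q_S).
Solace substitutes q_W(q_S) into its own profit: π_S = q_S(245 - (1/2)q_S - (179 - (1/2)q_S)/2) - 19q_S = (311/2 - (1/4)q_S)q_S - 19q_S.
Leader FOC: 273/2 - (1/2)q_S = 0, so q_S = 273.
Then q_W = (179 - (1/2)·273) = 85/2.

42.50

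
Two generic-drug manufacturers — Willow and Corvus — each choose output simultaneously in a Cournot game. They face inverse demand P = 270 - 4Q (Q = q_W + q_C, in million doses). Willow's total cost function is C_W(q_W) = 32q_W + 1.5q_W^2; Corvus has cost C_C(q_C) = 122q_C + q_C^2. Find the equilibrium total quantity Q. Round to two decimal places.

Willow's profit: π_W = (270 - 4Q)q_W - (32q_W + (3/2)q_W²). Setting ∂π_W/∂q_W = 0: 238 - 11q_W - 4(q_C) = 0.
Corvus's first-order condition: 148 - 10q_C - 4(q_W) = 0.
Rearranging gives the reaction functions q_W = (238 - 4q_C)/11 and q_C = (148 - 4q_W)/10.
Substituting one into the other gives q_W = 894/47 and q_C = 338/47.
Total output Q = 894/47 + 338/47 = 1232/47.

26.21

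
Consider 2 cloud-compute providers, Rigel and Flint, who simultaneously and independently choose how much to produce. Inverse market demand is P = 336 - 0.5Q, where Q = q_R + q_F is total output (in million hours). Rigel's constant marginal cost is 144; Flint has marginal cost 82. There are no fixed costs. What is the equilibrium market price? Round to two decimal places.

Rigel's profit: π_R = (336 - 0.5Q)q_R - (144q_R). Setting ∂π_R/∂q_R = 0: 192 - q_R - (1/2)(q_F) = 0.
Flint's first-order condition: 254 - q_F - (1/2)(q_R) = 0.
Best responses: q_R = (192 - (1/2)q_F), q_F = (254 - (1/2)q_R).
Substituting one into the other gives q_R = 260/3 and q_F = 632/3.
Total output Q = 892/3, so price P = 336 - (1/2)·(892/3) = 562/3.

187.33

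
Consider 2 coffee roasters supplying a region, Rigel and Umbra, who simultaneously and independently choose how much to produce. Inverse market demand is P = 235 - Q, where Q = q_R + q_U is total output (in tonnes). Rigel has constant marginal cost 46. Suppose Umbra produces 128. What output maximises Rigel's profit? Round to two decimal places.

With the rival's output fixed at 128, Rigel's profit is π_R = (235 - 128 - q_R)q_R - (46q_R) = (107 - q_R)q_R - (46q_R).
∂π_R/∂q_R = 61 - 2q_R = 0, so q_R = 61/2.

30.50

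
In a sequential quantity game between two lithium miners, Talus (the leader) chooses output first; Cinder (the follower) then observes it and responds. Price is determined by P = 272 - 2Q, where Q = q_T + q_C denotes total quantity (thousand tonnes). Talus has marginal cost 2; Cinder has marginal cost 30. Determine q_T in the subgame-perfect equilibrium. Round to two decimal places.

74.50

Solve by backward induction. Given q_T, the follower Cinder maximises π_C = (272 - 2q_T - 2q_C)q_C - 30q_C.
Setting the follower's marginal profit to zero, 242 - 2q_T - 4q_C = 0, i.e. q_C = (242 - 2q_T)/4.
The leader anticipates this reaction. Substituting into P = 272 - 2Q gives P = 151 - q_T, so π_T = (151 - q_T)q_T - 2q_T.
The leader's first-order condition 149 - 2q_T = 0 yields q_T = 149/2.
Then q_C = (242 - 2·(149/2))/4 = 93/4.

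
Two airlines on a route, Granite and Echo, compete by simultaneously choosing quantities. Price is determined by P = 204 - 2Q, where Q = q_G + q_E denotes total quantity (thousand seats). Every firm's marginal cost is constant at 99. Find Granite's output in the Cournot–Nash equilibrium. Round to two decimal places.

17.50

A representative firm's profit is π_i = q_i(204 - 2Q) - 99q_i.
First-order condition (treating rivals' output as given): 105 - 4q_i - 2q_j = 0.
By symmetry each firm produces the same amount; substituting q_j = q_i yields q_i = 105/6 = 35/2.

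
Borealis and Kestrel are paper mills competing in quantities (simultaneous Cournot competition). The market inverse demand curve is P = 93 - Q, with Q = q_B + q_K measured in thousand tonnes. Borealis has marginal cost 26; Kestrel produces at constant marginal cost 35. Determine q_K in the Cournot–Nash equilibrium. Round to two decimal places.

Borealis's profit: π_B = (93 - Q)q_B - (26q_B). Setting ∂π_B/∂q_B = 0: 67 - 2q_B - (q_K) = 0.
Kestrel's first-order condition: 58 - 2q_K - (q_B) = 0.
So q_B = (67 - q_K)/2 and q_K = (58 - q_B)/2.
Substituting one into the other gives q_B = 76/3 and q_K = 49/3.

16.33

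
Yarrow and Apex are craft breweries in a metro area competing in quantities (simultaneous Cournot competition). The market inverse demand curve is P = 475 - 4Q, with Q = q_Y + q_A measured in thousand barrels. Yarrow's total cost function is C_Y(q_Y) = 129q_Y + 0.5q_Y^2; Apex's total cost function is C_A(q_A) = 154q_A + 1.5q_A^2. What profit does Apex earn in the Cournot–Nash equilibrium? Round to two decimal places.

Yarrow's profit: π_Y = (475 - 4Q)q_Y - (129q_Y + (1/2)q_Y²). Setting ∂π_Y/∂q_Y = 0: 346 - 9q_Y - 4(q_A) = 0.
Apex's first-order condition: 321 - 11q_A - 4(q_Y) = 0.
Best responses: q_Y = (346 - 4q_A)/9, q_A = (321 - 4q_Y)/11.
Substituting one into the other gives q_Y = 30.3855 and q_A = 1505/83.
Price P = 475 - 4·48.5181 = 280.9277.
Apex's profit: 280.9277·(1505/83) - 154·(1505/83) - (3/2)(1505/83)² = 1808.3376.

1808.34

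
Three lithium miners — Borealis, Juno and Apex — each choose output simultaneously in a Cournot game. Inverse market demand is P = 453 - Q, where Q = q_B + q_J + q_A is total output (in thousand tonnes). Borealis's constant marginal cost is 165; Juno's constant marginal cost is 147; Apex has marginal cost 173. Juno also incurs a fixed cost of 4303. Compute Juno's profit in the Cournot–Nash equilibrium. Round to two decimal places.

3353.25

Borealis's profit: π_B = (453 - Q)q_B - (165q_B). Setting ∂π_B/∂q_B = 0: 288 - 2q_B - (q_J + q_A) = 0.
Juno's profit: π_J = (453 - Q)q_J - (147q_J). Setting ∂π_J/∂q_J = 0: 306 - 2q_J - (q_B + q_A) = 0.
Apex's first-order condition: 280 - 2q_A - (q_B + q_J) = 0.
Adding the 3 first-order conditions: 874 − 4Q = 0, so Q = 437/2.
Back-substituting: q_B = (288 − 437/2) = 139/2, q_J = (306 − 437/2) = 175/2, q_A = (280 − 437/2) = 123/2.
Price P = 453 - 437/2 = 469/2.
Juno's profit: (469/2 - 147)·(175/2) - 4303 = 3353.2500.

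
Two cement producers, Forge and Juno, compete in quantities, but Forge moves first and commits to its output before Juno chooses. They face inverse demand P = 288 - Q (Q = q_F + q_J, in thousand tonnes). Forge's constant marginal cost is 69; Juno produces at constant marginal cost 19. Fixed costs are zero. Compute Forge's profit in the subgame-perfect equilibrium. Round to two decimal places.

The follower Juno best-responds to any q_F: π_J = (288 - Q)q_J - 19q_J.
Setting the follower's marginal profit to zero, 269 - q_F - 2q_J = 0, i.e. q_J = (269 - q_F)/2.
The leader anticipates this reaction. Substituting into P = 288 - Q gives P = 307/2 - (1/2)q_F, so π_F = (307/2 - (1/2)q_F)q_F - 69q_F.
Leader FOC: 169/2 - q_F = 0, so q_F = 169/2.
Then q_J = (269 - 169/2)/2 = 369/4.
Price P = 288 - 707/4 = 445/4.
Forge's profit: (445/4 - 69)·(169/2) = 3570.1250.

3570.13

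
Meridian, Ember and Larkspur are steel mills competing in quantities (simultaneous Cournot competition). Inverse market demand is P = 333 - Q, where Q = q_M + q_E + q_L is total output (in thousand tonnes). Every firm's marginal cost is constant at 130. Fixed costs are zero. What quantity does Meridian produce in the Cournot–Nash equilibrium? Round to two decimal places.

A representative firm's profit is π_i = q_i(333 - Q) - 130q_i.
First-order condition (treating rivals' output as given): 203 - 2q_i - Σ_{j≠i} q_j = 0.
By symmetry each firm produces the same amount; substituting Σ_{j≠i} q_j = 2q_i yields q_i = 203/4.

50.75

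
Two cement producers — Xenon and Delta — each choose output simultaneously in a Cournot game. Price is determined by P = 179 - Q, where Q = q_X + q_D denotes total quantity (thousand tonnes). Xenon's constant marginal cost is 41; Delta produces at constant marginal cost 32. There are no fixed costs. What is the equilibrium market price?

84

Xenon's profit: π_X = (179 - Q)q_X - (41q_X). Setting ∂π_X/∂q_X = 0: 138 - 2q_X - (q_D) = 0.
Delta's first-order condition: 147 - 2q_D - (q_X) = 0.
Rearranging gives the reaction functions q_X = (138 - q_D)/2 and q_D = (147 - q_X)/2.
Substituting one into the other gives q_X = 43 and q_D = 52.
Total output Q = 95, so price P = 179 - 95 = 84.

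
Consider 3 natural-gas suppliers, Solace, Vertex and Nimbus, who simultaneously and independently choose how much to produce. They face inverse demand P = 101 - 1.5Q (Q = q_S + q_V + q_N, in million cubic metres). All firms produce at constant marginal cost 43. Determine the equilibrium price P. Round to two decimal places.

Each firm earns π_i = (101 - 1.5Q)q_i - 43q_i.
Setting ∂π_i/∂q_i = 0 with rivals' quantities fixed: 58 - 3q_i - (3/2)·Σ_{j≠i} q_j = 0.
By symmetry each firm produces the same amount; substituting Σ_{j≠i} q_j = 2q_i yields q_i = 58/6 = 29/3.
Total output Q = 29, so price P = 101 - (3/2)·29 = 115/2.

57.50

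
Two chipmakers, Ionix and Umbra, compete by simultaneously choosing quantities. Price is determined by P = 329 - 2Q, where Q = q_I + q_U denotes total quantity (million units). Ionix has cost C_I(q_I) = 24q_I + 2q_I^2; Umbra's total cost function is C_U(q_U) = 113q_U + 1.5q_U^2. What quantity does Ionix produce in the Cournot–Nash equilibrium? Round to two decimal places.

32.75

Ionix's profit: π_I = (329 - 2Q)q_I - (24q_I + 2q_I²). Setting ∂π_I/∂q_I = 0: 305 - 8q_I - 2(q_U) = 0.
Umbra's first-order condition: 216 - 7q_U - 2(q_I) = 0.
Best responses: q_I = (305 - 2q_U)/8, q_U = (216 - 2q_I)/7.
Solving the pair: q_I = 131/4, q_U = 43/2.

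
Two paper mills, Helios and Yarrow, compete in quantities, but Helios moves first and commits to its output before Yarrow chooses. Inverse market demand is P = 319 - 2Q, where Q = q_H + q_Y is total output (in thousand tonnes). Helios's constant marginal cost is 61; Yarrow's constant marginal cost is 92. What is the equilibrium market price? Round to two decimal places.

Solve by backward induction. Given q_H, the follower Yarrow maximises π_Y = (319 - 2q_H - 2q_Y)q_Y - 92q_Y.
Setting the follower's marginal profit to zero, 227 - 2q_H - 4q_Y = 0, i.e. q_Y = (227 - 2q_H)/4.
The leader anticipates this reaction. Substituting into P = 319 - 2Q gives P = 411/2 - q_H, so π_H = (411/2 - q_H)q_H - 61q_H.
Leader FOC: 289/2 - 2q_H = 0, so q_H = 289/4.
Then q_Y = (227 - 2·(289/4))/4 = 165/8.
Total output Q = 743/8, so price P = 319 - 2·(743/8) = 533/4.

133.25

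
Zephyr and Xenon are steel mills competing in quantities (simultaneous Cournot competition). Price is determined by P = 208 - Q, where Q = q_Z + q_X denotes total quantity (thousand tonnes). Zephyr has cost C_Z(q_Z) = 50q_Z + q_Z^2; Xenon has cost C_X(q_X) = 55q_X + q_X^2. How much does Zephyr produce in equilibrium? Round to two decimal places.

31.93

Zephyr's profit: π_Z = (208 - Q)q_Z - (50q_Z + q_Z²). Setting ∂π_Z/∂q_Z = 0: 158 - 4q_Z - (q_X) = 0.
Xenon's first-order condition: 153 - 4q_X - (q_Z) = 0.
So q_Z = (158 - q_X)/4 and q_X = (153 - q_Z)/4.
Substituting one into the other gives q_Z = 479/15 and q_X = 454/15.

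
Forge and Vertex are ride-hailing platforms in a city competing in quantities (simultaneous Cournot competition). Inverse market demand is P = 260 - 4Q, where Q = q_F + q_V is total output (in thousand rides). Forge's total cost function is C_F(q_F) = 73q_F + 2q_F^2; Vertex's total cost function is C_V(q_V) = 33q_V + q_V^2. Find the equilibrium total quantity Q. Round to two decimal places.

Forge's profit: π_F = (260 - 4Q)q_F - (73q_F + 2q_F²). Setting ∂π_F/∂q_F = 0: 187 - 12q_F - 4(q_V) = 0.
Vertex's profit: π_V = (260 - 4Q)q_V - (33q_V + q_V²). Setting ∂π_V/∂q_V = 0: 227 - 10q_V - 4(q_F) = 0.
Best responses: q_F = (187 - 4q_V)/12, q_V = (227 - 4q_F)/10.
Substituting one into the other gives q_F = 37/4 and q_V = 19.
Total output Q = 37/4 + 19 = 113/4.

28.25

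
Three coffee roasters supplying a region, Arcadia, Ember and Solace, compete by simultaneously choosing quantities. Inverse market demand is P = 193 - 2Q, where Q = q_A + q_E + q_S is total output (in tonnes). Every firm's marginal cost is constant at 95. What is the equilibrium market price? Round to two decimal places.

119.50

Each firm earns π_i = (193 - 2Q)q_i - 95q_i.
Setting ∂π_i/∂q_i = 0 with rivals' quantities fixed: 98 - 4q_i - 2·Σ_{j≠i} q_j = 0.
With identical firms every q_j equals q_i, so Σ_{j≠i} q_j = 2q_i and 98 = 8q_i, giving q_i = 49/4.
Total output Q = 147/4, so price P = 193 - 2·(147/4) = 239/2.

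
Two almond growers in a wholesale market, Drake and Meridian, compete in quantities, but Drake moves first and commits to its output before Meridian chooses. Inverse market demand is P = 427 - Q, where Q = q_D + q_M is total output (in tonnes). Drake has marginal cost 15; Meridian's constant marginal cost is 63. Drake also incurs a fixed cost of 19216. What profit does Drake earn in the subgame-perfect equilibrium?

7234

Solve by backward induction. Given q_D, the follower Meridian maximises π_M = (427 - q_D - q_M)q_M - 63q_M.
Follower FOC: 364 - q_D - 2q_M = 0, so q_M(q_D) = (364 - q_D)/2.
Drake substitutes q_M(q_D) into its own profit: π_D = q_D(427 - q_D - (364 - q_D)/2) - 15q_D = (245 - (1/2)q_D)q_D - 15q_D.
The leader's first-order condition 230 - q_D = 0 yields q_D = 230.
Then q_M = (364 - 230)/2 = 67.
Price P = 427 - 297 = 130.
Drake's profit: (130 - 15)·230 - 19216 = 7234.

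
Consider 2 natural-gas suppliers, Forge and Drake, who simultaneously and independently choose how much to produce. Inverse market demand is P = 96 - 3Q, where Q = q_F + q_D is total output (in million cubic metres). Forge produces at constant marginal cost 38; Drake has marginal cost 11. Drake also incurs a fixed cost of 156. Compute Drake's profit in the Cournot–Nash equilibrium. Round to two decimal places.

Forge's profit: π_F = (96 - 3Q)q_F - (38q_F). Setting ∂π_F/∂q_F = 0: 58 - 6q_F - 3(q_D) = 0.
Drake's first-order condition: 85 - 6q_D - 3(q_F) = 0.
So q_F = (58 - 3q_D)/6 and q_D = (85 - 3q_F)/6.
Substituting one into the other gives q_F = 31/9 and q_D = 112/9.
Price P = 96 - 3·(143/9) = 145/3.
Drake's profit: (145/3 - 11)·(112/9) - 156 = 308.5926.

308.59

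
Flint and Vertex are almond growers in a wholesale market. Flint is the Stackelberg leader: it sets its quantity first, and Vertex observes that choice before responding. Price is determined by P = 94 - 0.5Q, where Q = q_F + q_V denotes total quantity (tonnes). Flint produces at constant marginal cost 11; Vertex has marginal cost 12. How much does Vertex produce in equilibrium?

The follower Vertex best-responds to any q_F: π_V = (94 - 0.5Q)q_V - 12q_V.
Setting the follower's marginal profit to zero, 82 - (1/2)q_F - q_V = 0, i.e. q_V = (82 - (1/2)q_F).
Flint substitutes q_V(q_F) into its own profit: π_F = q_F(94 - (1/2)q_F - (82 - (1/2)q_F)/2) - 11q_F = (53 - (1/4)q_F)q_F - 11q_F.
Maximising: ∂π_F/∂q_F = 42 - (1/2)q_F = 0, giving q_F = 84.
Then q_V = (82 - (1/2)·84) = 40.

40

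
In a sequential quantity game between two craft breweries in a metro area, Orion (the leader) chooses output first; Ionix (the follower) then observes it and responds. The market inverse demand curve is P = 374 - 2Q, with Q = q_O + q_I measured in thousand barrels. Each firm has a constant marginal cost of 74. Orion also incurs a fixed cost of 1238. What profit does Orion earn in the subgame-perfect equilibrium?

4387

Solve by backward induction. Given q_O, the follower Ionix maximises π_I = (374 - 2q_O - 2q_I)q_I - 74q_I.
Follower FOC: 300 - 2q_O - 4q_I = 0, so q_I(q_O) = (300 - 2q_O)/4.
Orion substitutes q_I(q_O) into its own profit: π_O = q_O(374 - 2q_O - (300 - 2q_O)/2) - 74q_O = (224 - q_O)q_O - 74q_O.
The leader's first-order condition 150 - 2q_O = 0 yields q_O = 75.
Then q_I = (300 - 2·75)/4 = 75/2.
Price P = 374 - 2·(225/2) = 149.
Orion's profit: (149 - 74)·75 - 1238 = 4387.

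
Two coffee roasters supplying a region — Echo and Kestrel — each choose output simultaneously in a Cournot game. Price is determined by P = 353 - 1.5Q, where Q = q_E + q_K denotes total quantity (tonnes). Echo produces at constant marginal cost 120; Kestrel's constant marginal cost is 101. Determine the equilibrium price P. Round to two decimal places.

191.33

Echo's profit: π_E = (353 - 1.5Q)q_E - (120q_E). Setting ∂π_E/∂q_E = 0: 233 - 3q_E - (3/2)(q_K) = 0.
Kestrel's profit: π_K = (353 - 1.5Q)q_K - (101q_K). Setting ∂π_K/∂q_K = 0: 252 - 3q_K - (3/2)(q_E) = 0.
Rearranging gives the reaction functions q_E = (233 - (3/2)q_K)/3 and q_K = (252 - (3/2)q_E)/3.
Substituting one into the other gives q_E = 428/9 and q_K = 542/9.
Total output Q = 970/9, so price P = 353 - (3/2)·(970/9) = 574/3.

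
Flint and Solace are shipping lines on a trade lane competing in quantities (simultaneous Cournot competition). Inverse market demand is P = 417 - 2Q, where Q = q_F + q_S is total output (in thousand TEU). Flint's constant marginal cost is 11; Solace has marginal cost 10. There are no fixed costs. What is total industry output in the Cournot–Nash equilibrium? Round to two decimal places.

Flint's profit: π_F = (417 - 2Q)q_F - (11q_F). Setting ∂π_F/∂q_F = 0: 406 - 4q_F - 2(q_S) = 0.
Solace's profit: π_S = (417 - 2Q)q_S - (10q_S). Setting ∂π_S/∂q_S = 0: 407 - 4q_S - 2(q_F) = 0.
Rearranging gives the reaction functions q_F = (406 - 2q_S)/4 and q_S = (407 - 2q_F)/4.
Solving the pair: q_F = 135/2, q_S = 68.
Total output Q = 135/2 + 68 = 271/2.

135.50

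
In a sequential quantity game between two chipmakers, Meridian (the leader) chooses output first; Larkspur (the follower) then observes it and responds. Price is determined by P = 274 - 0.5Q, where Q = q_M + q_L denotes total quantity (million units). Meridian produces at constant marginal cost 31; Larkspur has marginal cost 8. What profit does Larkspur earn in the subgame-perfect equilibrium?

The follower Larkspur best-responds to any q_M: π_L = (274 - 0.5Q)q_L - 8q_L.
Follower FOC: 266 - (1/2)q_M - q_L = 0, so q_L(q_M) = (266 - (1/2)q_M).
The leader anticipates this reaction. Substituting into P = 274 - 0.5Q gives P = 141 - (1/4)q_M, so π_M = (141 - (1/4)q_M)q_M - 31q_M.
Leader FOC: 110 - (1/2)q_M = 0, so q_M = 220.
Then q_L = (266 - (1/2)·220) = 156.
Price P = 274 - (1/2)·376 = 86.
Larkspur's profit: (86 - 8)·156 = 12168.

12168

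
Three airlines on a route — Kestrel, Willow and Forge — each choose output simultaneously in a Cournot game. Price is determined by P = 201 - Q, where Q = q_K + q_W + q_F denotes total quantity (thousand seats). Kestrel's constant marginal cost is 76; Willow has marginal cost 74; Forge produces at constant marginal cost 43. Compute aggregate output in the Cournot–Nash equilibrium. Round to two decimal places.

Kestrel's profit: π_K = (201 - Q)q_K - (76q_K). Setting ∂π_K/∂q_K = 0: 125 - 2q_K - (q_W + q_F) = 0.
Willow's first-order condition: 127 - 2q_W - (q_K + q_F) = 0.
Forge's profit: π_F = (201 - Q)q_F - (43q_F). Setting ∂π_F/∂q_F = 0: 158 - 2q_F - (q_K + q_W) = 0.
Adding the 3 conditions: 410 − 2Q − 2Q = 0, i.e. Q = 205/2.
Back-substituting: q_K = (125 − 205/2) = 45/2, q_W = (127 − 205/2) = 49/2, q_F = (158 − 205/2) = 111/2.
Total output Q = 45/2 + 49/2 + 111/2 = 205/2.

102.50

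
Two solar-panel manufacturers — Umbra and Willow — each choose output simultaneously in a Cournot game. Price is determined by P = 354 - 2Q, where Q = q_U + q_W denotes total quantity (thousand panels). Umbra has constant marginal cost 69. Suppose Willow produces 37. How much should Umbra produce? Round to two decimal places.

52.75

With the rival's output fixed at 37, Umbra's profit is π_U = (354 - 2·37 - 2q_U)q_U - (69q_U) = (280 - 2q_U)q_U - (69q_U).
∂π_U/∂q_U = 211 - 4q_U = 0, so q_U = 211/4.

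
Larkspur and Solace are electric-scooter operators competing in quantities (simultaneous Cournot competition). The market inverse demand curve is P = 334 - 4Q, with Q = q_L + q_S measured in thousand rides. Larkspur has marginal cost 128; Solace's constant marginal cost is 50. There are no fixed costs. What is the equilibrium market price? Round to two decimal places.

Larkspur's profit: π_L = (334 - 4Q)q_L - (128q_L). Setting ∂π_L/∂q_L = 0: 206 - 8q_L - 4(q_S) = 0.
Solace's first-order condition: 284 - 8q_S - 4(q_L) = 0.
Rearranging gives the reaction functions q_L = (206 - 4q_S)/8 and q_S = (284 - 4q_L)/8.
Solving the pair: q_L = 32/3, q_S = 181/6.
Total output Q = 245/6, so price P = 334 - 4·(245/6) = 512/3.

170.67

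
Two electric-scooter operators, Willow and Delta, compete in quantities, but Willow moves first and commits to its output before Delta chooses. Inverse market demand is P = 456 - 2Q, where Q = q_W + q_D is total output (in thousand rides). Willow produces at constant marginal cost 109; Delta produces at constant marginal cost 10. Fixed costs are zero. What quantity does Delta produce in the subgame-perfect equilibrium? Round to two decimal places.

80.50

Solve by backward induction. Given q_W, the follower Delta maximises π_D = (456 - 2q_W - 2q_D)q_D - 10q_D.
Setting the follower's marginal profit to zero, 446 - 2q_W - 4q_D = 0, i.e. q_D = (446 - 2q_W)/4.
The leader anticipates this reaction. Substituting into P = 456 - 2Q gives P = 233 - q_W, so π_W = (233 - q_W)q_W - 109q_W.
The leader's first-order condition 124 - 2q_W = 0 yields q_W = 62.
Then q_D = (446 - 2·62)/4 = 161/2.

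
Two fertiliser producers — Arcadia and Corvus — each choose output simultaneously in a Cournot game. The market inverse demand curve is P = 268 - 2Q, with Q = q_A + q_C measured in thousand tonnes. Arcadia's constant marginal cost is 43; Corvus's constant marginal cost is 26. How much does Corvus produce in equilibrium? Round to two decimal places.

43.17

Arcadia's profit: π_A = (268 - 2Q)q_A - (43q_A). Setting ∂π_A/∂q_A = 0: 225 - 4q_A - 2(q_C) = 0.
Corvus's first-order condition: 242 - 4q_C - 2(q_A) = 0.
Best responses: q_A = (225 - 2q_C)/4, q_C = (242 - 2q_A)/4.
Solving the pair: q_A = 104/3, q_C = 259/6.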